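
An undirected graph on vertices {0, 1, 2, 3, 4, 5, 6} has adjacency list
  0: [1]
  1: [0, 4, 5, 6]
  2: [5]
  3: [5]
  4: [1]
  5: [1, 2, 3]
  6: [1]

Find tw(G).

1

A width-1 tree decomposition is:
Bags: B1 = {1, 5}  B2 = {3, 5}  B3 = {1, 6}  B4 = {2, 5}  B5 = {1, 4}  B6 = {0, 1}
Tree: B1–B2, B1–B3, B2–B4, B3–B5, B3–B6
Each bag holds 2 vertices, so the decomposition has width 1, which upper-bounds the treewidth. Since G has at least one edge (e.g. 1–5), it is not an edgeless graph, so tw(G) ≥ 1. Combining the bounds, tw(G) = 1.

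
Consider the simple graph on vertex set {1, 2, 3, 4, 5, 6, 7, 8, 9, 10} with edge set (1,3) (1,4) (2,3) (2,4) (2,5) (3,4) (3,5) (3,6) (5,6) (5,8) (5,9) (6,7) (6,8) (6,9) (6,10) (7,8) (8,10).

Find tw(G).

A width-2 tree decomposition is:
Bags: B1 = {2, 3, 5}  B2 = {2, 3, 4}  B3 = {3, 5, 6}  B4 = {5, 6, 8}  B5 = {5, 6, 9}  B6 = {1, 3, 4}  B7 = {6, 8, 10}  B8 = {6, 7, 8}
Tree: B1–B2, B1–B3, B3–B4, B4–B5, B2–B6, B4–B7, B7–B8
Every bag has size at most 3, so the width is 3 − 1 = 2 and tw(G) ≤ 2. On the other hand G contains the 3-clique {1, 3, 4}. A clique must lie in a single bag of any decomposition, so no decomposition can have width below 2. Hence tw(G) = 2 exactly.

2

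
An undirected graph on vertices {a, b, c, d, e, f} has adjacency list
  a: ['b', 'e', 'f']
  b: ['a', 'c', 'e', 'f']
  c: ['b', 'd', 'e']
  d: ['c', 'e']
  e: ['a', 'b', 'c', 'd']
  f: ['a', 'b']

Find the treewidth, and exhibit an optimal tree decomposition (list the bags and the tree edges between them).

Each bag holds 3 vertices, so the decomposition has width 2, which upper-bounds the treewidth. Conversely, {c, d, e} is a clique of size 3, and the vertices of any clique must share a bag in every tree decomposition; so some bag has ≥ 3 vertices and tw(G) ≥ 2. Therefore the treewidth is 2.

Treewidth 2.
Bags: B1 = {b, c, e}  B2 = {c, d, e}  B3 = {a, b, e}  B4 = {a, b, f}
Tree: B1–B2, B1–B3, B3–B4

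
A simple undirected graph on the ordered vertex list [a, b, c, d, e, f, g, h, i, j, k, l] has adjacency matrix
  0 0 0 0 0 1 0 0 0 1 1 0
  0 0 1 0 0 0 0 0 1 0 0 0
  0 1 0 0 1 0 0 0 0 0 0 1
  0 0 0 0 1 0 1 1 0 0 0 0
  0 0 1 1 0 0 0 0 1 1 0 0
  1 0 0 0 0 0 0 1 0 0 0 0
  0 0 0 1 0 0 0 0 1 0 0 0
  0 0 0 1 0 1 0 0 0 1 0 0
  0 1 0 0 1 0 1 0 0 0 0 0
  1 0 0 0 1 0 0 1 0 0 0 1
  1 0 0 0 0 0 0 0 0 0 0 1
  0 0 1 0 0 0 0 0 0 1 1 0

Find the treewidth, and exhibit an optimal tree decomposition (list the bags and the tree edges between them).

Each bag holds 4 vertices, so the decomposition has width 3, which upper-bounds the treewidth. For the lower bound: the 4 vertex sets {a,f,k}, {l}, {j}, {c,d,e,h} are disjoint, each induces a connected subgraph, and every pair is joined by at least one edge of G. Contracting each set to a single vertex therefore yields K_{4} as a minor, and since treewidth is minor-monotone, tw(G) ≥ tw(K_{4}) = 3. Combining the bounds, tw(G) = 3.

Treewidth 3.
One such decomposition:
Bags: B1 = {a, f, k, l}  B2 = {a, f, j, l}  B3 = {f, h, j, l}  B4 = {c, h, j, l}  B5 = {c, e, h, j}  B6 = {c, d, e, h}  B7 = {b, c, d, e}  B8 = {b, d, e, i}  B9 = {b, d, g, i}
Tree: B1–B2, B2–B3, B3–B4, B4–B5, B5–B6, B6–B7, B7–B8, B8–B9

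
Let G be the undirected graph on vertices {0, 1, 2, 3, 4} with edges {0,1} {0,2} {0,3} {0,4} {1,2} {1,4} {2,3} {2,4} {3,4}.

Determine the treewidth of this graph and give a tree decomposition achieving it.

Treewidth 3.
One such decomposition:
Bags: B1 = {0, 1, 2, 4}  B2 = {0, 2, 3, 4}
Tree: B1–B2

Each bag holds 4 vertices, so the decomposition has width 3, which upper-bounds the treewidth. For the lower bound, the 4 vertices {0, 1, 2, 4} are pairwise adjacent, and any tree decomposition puts a clique entirely inside one bag — forcing width ≥ 3. Hence tw(G) = 3 exactly.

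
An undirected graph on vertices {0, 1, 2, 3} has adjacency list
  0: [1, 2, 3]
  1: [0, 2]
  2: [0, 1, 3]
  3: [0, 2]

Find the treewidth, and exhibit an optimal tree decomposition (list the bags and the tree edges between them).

Treewidth 2.
One optimal decomposition is:
Bags: B1 = {0, 2, 3}  B2 = {0, 1, 2}
Tree: B1–B2

Each bag holds 3 vertices, so the decomposition has width 2, which upper-bounds the treewidth. Conversely, {0, 1, 2} is a clique of size 3, and the vertices of any clique must share a bag in every tree decomposition; so some bag has ≥ 3 vertices and tw(G) ≥ 2. Therefore the treewidth is 2.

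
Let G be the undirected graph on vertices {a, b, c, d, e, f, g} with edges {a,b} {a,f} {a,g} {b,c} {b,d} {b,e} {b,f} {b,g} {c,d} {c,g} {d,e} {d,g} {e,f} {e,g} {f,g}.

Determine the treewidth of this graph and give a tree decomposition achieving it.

Treewidth 3.
One optimal decomposition is:
Bags: B1 = {b, d, e, g}  B2 = {b, e, f, g}  B3 = {a, b, f, g}  B4 = {b, c, d, g}
Tree: B1–B2, B2–B3, B1–B4

Every bag has size at most 4, so the width is 4 − 1 = 3 and tw(G) ≤ 3. For the lower bound, the 4 vertices {b, d, e, g} are pairwise adjacent, and any tree decomposition puts a clique entirely inside one bag — forcing width ≥ 3. The upper and lower bounds meet at 3, so that is the treewidth.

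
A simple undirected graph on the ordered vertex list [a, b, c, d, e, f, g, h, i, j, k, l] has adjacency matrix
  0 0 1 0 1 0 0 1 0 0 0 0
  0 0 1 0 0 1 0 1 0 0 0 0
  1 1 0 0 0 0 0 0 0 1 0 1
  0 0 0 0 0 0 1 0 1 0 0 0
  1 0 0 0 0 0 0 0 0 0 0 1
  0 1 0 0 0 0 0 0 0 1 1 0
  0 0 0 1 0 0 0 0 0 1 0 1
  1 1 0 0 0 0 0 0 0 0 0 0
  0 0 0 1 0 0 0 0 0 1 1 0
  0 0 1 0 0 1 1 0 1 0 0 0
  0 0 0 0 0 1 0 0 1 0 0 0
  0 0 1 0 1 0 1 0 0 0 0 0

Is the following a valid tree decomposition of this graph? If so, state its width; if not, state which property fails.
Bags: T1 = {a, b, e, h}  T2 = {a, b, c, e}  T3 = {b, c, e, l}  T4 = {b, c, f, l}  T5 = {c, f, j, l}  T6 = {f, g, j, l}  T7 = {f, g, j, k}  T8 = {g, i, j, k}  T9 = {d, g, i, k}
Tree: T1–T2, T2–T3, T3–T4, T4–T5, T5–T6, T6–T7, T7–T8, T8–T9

Yes; width 3.

Every vertex of G appears in some bag (union = {a, b, c, d, e, f, g, h, i, j, k, l}); every edge is covered by a bag; and for each vertex v the set of bags containing v is connected in the bag tree. The decomposition is therefore valid. The largest bag has 4 vertices, so the width is 3.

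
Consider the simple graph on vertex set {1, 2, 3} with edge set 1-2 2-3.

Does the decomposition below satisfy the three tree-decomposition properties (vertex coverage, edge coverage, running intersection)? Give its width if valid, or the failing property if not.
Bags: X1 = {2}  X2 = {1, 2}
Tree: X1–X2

A tree decomposition must satisfy three properties: every vertex lies in some bag; for every edge, both endpoints lie together in some bag; and for every vertex, the bags containing it form a connected subtree. Here vertex 3 appears in no bag, so the decomposition is invalid.

No — vertex 3 appears in no bag.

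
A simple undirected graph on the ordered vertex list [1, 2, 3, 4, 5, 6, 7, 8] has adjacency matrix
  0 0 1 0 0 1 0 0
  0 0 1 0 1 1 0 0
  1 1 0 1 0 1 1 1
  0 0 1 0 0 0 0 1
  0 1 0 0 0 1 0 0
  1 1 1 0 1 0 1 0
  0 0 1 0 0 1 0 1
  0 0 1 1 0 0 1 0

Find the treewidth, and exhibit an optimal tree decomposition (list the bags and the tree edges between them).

Every bag has size at most 3, so the width is 3 − 1 = 2 and tw(G) ≤ 2. For the lower bound, the 3 vertices {3, 4, 8} are pairwise adjacent, and any tree decomposition puts a clique entirely inside one bag — forcing width ≥ 2. Hence tw(G) = 2 exactly.

Treewidth 2.
One such decomposition:
Bags: B1 = {3, 6, 7}  B2 = {1, 3, 6}  B3 = {2, 3, 6}  B4 = {2, 5, 6}  B5 = {3, 7, 8}  B6 = {3, 4, 8}
Tree: B1–B2, B1–B3, B3–B4, B1–B5, B5–B6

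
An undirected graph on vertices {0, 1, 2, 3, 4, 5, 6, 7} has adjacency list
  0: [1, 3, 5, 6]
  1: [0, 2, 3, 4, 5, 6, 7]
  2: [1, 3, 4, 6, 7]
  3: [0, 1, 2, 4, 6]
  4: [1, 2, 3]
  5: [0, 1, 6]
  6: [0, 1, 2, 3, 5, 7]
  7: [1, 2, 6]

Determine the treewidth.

A width-3 tree decomposition is:
Bags: B1 = {1, 2, 3, 6}  B2 = {1, 2, 6, 7}  B3 = {0, 1, 3, 6}  B4 = {0, 1, 5, 6}  B5 = {1, 2, 3, 4}
Tree: B1–B2, B1–B3, B3–B4, B1–B5
The largest bag has 4 vertices, giving width 3; this decomposition certifies tw(G) ≤ 3. Conversely, {1, 2, 3, 4} is a clique of size 4, and the vertices of any clique must share a bag in every tree decomposition; so some bag has ≥ 4 vertices and tw(G) ≥ 3. Hence tw(G) = 3 exactly.

3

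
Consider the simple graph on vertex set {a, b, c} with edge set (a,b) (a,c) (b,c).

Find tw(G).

2

A width-2 tree decomposition is:
Bags: B1 = {a, b, c}
Tree: (single bag)
A single bag containing all 3 vertices is trivially a valid decomposition of width 2. Conversely, {a, b, c} is a clique of size 3, and the vertices of any clique must share a bag in every tree decomposition; so some bag has ≥ 3 vertices and tw(G) ≥ 2. Hence tw(G) = 2 exactly.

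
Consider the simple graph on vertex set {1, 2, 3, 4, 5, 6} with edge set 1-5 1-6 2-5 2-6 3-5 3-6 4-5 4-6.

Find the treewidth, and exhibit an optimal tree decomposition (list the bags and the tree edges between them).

Each bag holds 3 vertices, so the decomposition has width 2, which upper-bounds the treewidth. Since 5–1–6–2–5 is a cycle in G, G is not acyclic. Forests are exactly the graphs of treewidth ≤ 1, so tw(G) ≥ 2. Combining the bounds, tw(G) = 2.

Treewidth 2.
One such decomposition:
Bags: B1 = {1, 5, 6}  B2 = {2, 5, 6}  B3 = {4, 5, 6}  B4 = {3, 5, 6}
Tree: B1–B2, B2–B3, B3–B4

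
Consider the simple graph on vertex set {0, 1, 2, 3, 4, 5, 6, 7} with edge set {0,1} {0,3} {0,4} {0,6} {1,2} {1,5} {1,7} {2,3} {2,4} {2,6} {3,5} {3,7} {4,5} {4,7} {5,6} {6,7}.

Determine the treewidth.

4

A width-4 tree decomposition is:
Bags: B1 = {0, 2, 4, 5, 7}  B2 = {0, 1, 2, 5, 7}  B3 = {0, 2, 5, 6, 7}  B4 = {0, 2, 3, 5, 7}
Tree: B1–B2, B2–B3, B3–B4
Each bag holds 5 vertices, so the decomposition has width 4, which upper-bounds the treewidth. For the lower bound: the 5 vertex sets {0,4}, {1,2}, {6,7}, {5}, {3} are disjoint, each induces a connected subgraph, and every pair is joined by at least one edge of G. Contracting each set to a single vertex therefore yields K_{5} as a minor, and since treewidth is minor-monotone, tw(G) ≥ tw(K_{5}) = 4. The upper and lower bounds meet at 4, so that is the treewidth.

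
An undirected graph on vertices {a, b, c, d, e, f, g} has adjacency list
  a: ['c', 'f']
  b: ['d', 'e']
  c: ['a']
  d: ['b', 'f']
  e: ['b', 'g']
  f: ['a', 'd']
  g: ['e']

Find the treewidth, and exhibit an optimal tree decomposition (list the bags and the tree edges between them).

The largest bag has 2 vertices, giving width 1; this decomposition certifies tw(G) ≤ 1. Any graph with an edge has treewidth ≥ 1, and G has the edge g–e. Combining the bounds, tw(G) = 1.

Treewidth 1.
One such decomposition:
Bags: B1 = {e, g}  B2 = {b, e}  B3 = {b, d}  B4 = {d, f}  B5 = {a, f}  B6 = {a, c}
Tree: B1–B2, B2–B3, B3–B4, B4–B5, B5–B6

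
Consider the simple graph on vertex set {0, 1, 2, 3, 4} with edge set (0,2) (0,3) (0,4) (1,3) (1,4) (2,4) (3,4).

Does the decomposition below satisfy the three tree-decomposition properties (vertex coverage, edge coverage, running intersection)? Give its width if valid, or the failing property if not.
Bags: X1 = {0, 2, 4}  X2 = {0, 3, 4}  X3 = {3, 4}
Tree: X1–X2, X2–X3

A tree decomposition must satisfy three properties: every vertex lies in some bag; for every edge, both endpoints lie together in some bag; and for every vertex, the bags containing it form a connected subtree. Here vertex 1 appears in no bag, so the decomposition is invalid.

No — vertex 1 appears in no bag.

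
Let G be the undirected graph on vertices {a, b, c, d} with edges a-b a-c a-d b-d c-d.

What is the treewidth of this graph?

2

A width-2 tree decomposition is:
Bags: B1 = {a, c, d}  B2 = {a, b, d}
Tree: B1–B2
Each bag holds 3 vertices, so the decomposition has width 2, which upper-bounds the treewidth. For the lower bound, the 3 vertices {a, c, d} are pairwise adjacent, and any tree decomposition puts a clique entirely inside one bag — forcing width ≥ 2. The upper and lower bounds meet at 2, so that is the treewidth.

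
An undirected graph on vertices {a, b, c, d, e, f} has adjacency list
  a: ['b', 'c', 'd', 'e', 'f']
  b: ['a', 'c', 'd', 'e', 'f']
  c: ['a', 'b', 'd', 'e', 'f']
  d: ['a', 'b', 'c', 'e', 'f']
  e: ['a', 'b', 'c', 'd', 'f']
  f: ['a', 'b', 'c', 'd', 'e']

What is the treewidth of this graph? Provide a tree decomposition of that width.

With just one bag of size 6, the width is 6 − 1 = 5, so tw(G) ≤ 5. On the other hand G contains the 6-clique {a, b, c, d, e, f}. A clique must lie in a single bag of any decomposition, so no decomposition can have width below 5. Therefore the treewidth is 5.

Treewidth 5.
One such decomposition:
Bags: B1 = {a, b, c, d, e, f}
Tree: (single bag)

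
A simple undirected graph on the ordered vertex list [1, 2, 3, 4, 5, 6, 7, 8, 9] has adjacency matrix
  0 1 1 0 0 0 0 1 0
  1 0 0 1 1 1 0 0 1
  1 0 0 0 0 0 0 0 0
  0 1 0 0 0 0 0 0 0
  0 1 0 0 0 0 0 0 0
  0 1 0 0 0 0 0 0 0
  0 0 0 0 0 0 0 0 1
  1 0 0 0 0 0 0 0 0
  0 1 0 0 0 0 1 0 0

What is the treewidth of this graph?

A width-1 tree decomposition is:
Bags: B1 = {2, 5}  B2 = {2, 6}  B3 = {1, 2}  B4 = {1, 8}  B5 = {2, 9}  B6 = {7, 9}  B7 = {1, 3}  B8 = {2, 4}
Tree: B1–B2, B1–B3, B3–B4, B2–B5, B5–B6, B4–B7, B1–B8
Every bag has size at most 2, so the width is 2 − 1 = 1 and tw(G) ≤ 1. G has an edge, so its treewidth is at least 1. Therefore the treewidth is 1.

1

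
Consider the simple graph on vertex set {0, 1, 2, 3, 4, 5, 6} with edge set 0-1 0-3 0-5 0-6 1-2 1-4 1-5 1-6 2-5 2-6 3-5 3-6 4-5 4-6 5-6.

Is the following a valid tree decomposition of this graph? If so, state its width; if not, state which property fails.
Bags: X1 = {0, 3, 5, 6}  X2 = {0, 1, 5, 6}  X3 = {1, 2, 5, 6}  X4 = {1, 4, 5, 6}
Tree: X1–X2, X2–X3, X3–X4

Checking the three conditions: (i) the bags cover all of {0, 1, 2, 3, 4, 5, 6}; (ii) for each edge, some bag contains both endpoints; (iii) the bags containing any fixed vertex form a subtree. All hold, so the decomposition is valid with width 4 − 1 = 3.

Yes; width 3.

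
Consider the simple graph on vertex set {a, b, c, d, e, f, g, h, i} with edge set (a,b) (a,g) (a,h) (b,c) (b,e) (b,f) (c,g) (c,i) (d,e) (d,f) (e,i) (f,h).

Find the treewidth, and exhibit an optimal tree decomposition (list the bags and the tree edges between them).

Treewidth 3.
Bags: B1 = {a, f, g, h}  B2 = {a, b, f, g}  B3 = {b, c, f, g}  B4 = {b, c, d, f}  B5 = {b, c, d, e}  B6 = {c, d, e, i}
Tree: B1–B2, B2–B3, B3–B4, B4–B5, B5–B6

The largest bag has 4 vertices, giving width 3; this decomposition certifies tw(G) ≤ 3. For the lower bound: the 4 vertex sets {a,g,h}, {f}, {b}, {c,d,e,i} are disjoint, each induces a connected subgraph, and every pair is joined by at least one edge of G. Contracting each set to a single vertex therefore yields K_{4} as a minor, and since treewidth is minor-monotone, tw(G) ≥ tw(K_{4}) = 3. Hence tw(G) = 3 exactly.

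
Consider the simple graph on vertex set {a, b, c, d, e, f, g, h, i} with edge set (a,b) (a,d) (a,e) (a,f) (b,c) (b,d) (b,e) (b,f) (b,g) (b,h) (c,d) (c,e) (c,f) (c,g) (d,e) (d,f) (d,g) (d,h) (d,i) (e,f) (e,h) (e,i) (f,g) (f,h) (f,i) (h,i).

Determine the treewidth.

A width-4 tree decomposition is:
Bags: B1 = {b, c, d, e, f}  B2 = {b, d, e, f, h}  B3 = {a, b, d, e, f}  B4 = {d, e, f, h, i}  B5 = {b, c, d, f, g}
Tree: B1–B2, B2–B3, B2–B4, B1–B5
Each bag holds 5 vertices, so the decomposition has width 4, which upper-bounds the treewidth. On the other hand G contains the 5-clique {b, c, d, f, g}. A clique must lie in a single bag of any decomposition, so no decomposition can have width below 4. Therefore the treewidth is 4.

4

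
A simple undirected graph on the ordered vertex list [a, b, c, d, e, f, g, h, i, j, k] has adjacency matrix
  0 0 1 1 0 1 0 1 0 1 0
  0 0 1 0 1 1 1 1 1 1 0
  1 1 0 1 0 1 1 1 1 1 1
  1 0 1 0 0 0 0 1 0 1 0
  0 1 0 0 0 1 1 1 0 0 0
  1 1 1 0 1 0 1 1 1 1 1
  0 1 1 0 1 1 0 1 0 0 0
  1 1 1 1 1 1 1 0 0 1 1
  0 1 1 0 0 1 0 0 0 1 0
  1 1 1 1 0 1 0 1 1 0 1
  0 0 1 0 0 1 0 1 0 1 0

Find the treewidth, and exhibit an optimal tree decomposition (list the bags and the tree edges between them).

Each bag holds 5 vertices, so the decomposition has width 4, which upper-bounds the treewidth. For the lower bound, the 5 vertices {a, c, d, h, j} are pairwise adjacent, and any tree decomposition puts a clique entirely inside one bag — forcing width ≥ 4. Therefore the treewidth is 4.

Treewidth 4.
One optimal decomposition is:
Bags: B1 = {a, c, f, h, j}  B2 = {a, c, d, h, j}  B3 = {b, c, f, h, j}  B4 = {b, c, f, g, h}  B5 = {c, f, h, j, k}  B6 = {b, c, f, i, j}  B7 = {b, e, f, g, h}
Tree: B1–B2, B1–B3, B3–B4, B3–B5, B3–B6, B4–B7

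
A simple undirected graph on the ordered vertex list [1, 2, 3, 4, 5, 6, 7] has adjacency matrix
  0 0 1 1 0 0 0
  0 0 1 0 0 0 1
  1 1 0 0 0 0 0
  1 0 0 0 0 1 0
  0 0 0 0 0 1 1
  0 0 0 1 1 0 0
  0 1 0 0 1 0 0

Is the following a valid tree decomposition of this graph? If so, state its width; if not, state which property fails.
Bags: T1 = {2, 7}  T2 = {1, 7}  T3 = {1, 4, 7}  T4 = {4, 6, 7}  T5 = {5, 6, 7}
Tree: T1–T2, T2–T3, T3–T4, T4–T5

A tree decomposition must satisfy three properties: every vertex lies in some bag; for every edge, both endpoints lie together in some bag; and for every vertex, the bags containing it form a connected subtree. Here vertex 3 appears in no bag, so the decomposition is invalid.

No — vertex 3 appears in no bag.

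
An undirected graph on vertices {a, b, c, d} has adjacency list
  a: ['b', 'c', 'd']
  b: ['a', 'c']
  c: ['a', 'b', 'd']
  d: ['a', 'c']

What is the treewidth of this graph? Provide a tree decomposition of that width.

Treewidth 2.
One such decomposition:
Bags: B1 = {a, c, d}  B2 = {a, b, c}
Tree: B1–B2

The largest bag has 3 vertices, giving width 2; this decomposition certifies tw(G) ≤ 2. Conversely, {a, c, d} is a clique of size 3, and the vertices of any clique must share a bag in every tree decomposition; so some bag has ≥ 3 vertices and tw(G) ≥ 2. The upper and lower bounds meet at 2, so that is the treewidth.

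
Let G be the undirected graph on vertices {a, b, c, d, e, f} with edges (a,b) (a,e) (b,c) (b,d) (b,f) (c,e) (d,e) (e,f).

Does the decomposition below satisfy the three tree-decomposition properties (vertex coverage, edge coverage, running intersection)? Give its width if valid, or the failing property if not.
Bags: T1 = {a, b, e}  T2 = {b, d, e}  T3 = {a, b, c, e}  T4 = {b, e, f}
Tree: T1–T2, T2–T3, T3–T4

A tree decomposition must satisfy three properties: every vertex lies in some bag; for every edge, both endpoints lie together in some bag; and for every vertex, the bags containing it form a connected subtree. Here bags containing vertex a are not connected in the tree, so the decomposition is invalid.

No — bags containing vertex a are not connected in the tree.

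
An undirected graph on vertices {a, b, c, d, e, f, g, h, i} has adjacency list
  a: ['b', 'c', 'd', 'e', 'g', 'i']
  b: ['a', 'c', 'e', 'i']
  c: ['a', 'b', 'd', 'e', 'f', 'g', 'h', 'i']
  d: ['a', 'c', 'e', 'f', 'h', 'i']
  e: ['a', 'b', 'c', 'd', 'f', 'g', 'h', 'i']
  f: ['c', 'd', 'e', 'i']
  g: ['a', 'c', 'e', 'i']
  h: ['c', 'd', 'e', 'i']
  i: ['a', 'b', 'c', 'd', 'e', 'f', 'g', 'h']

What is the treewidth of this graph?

A width-4 tree decomposition is:
Bags: B1 = {a, c, e, g, i}  B2 = {a, c, d, e, i}  B3 = {c, d, e, f, i}  B4 = {a, b, c, e, i}  B5 = {c, d, e, h, i}
Tree: B1–B2, B2–B3, B2–B4, B3–B5
The largest bag has 5 vertices, giving width 4; this decomposition certifies tw(G) ≤ 4. Conversely, {c, d, e, h, i} is a clique of size 5, and the vertices of any clique must share a bag in every tree decomposition; so some bag has ≥ 5 vertices and tw(G) ≥ 4. The upper and lower bounds meet at 4, so that is the treewidth.

4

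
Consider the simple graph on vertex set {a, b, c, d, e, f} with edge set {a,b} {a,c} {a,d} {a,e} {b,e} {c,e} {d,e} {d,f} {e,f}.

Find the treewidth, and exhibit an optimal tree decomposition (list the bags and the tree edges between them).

Treewidth 2.
One optimal decomposition is:
Bags: B1 = {a, d, e}  B2 = {a, b, e}  B3 = {a, c, e}  B4 = {d, e, f}
Tree: B1–B2, B2–B3, B1–B4

The largest bag has 3 vertices, giving width 2; this decomposition certifies tw(G) ≤ 2. For the lower bound, the 3 vertices {a, d, e} are pairwise adjacent, and any tree decomposition puts a clique entirely inside one bag — forcing width ≥ 2. The upper and lower bounds meet at 2, so that is the treewidth.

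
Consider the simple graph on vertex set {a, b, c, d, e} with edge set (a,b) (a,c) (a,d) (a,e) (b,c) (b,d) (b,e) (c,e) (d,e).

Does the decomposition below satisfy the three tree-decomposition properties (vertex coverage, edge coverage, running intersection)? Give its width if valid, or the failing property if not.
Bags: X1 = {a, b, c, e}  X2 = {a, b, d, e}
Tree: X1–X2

Yes; width 3.

Vertex coverage: the bags together contain {a, b, c, d, e}, the full vertex set. Edge coverage: each edge of G has both endpoints in at least one bag. Running intersection: for every vertex, the bags containing it form a connected subtree. All three properties hold, so this is a valid tree decomposition of width max|bag| − 1 = 3, and hence tw(G) ≤ 3.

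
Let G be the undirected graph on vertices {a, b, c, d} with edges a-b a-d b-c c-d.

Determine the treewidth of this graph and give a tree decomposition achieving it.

The largest bag has 3 vertices, giving width 2; this decomposition certifies tw(G) ≤ 2. For the lower bound, G contains the cycle b–c–d–a–b, so G is not a forest; only forests have treewidth ≤ 1, hence tw(G) ≥ 2. Hence tw(G) = 2 exactly.

Treewidth 2.
One such decomposition:
Bags: B1 = {b, c, d}  B2 = {a, b, d}
Tree: B1–B2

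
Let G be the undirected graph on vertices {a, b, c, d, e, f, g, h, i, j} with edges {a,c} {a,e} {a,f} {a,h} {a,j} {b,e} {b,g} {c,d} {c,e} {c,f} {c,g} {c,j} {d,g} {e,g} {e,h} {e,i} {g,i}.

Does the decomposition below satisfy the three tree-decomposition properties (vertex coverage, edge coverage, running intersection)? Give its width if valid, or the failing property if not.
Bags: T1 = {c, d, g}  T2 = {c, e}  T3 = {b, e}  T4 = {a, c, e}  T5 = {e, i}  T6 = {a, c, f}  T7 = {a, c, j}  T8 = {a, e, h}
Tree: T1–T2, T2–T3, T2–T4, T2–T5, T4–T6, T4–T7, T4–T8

No — edge (g,e) lies in no bag.

A tree decomposition must satisfy three properties: every vertex lies in some bag; for every edge, both endpoints lie together in some bag; and for every vertex, the bags containing it form a connected subtree. Here edge (g,e) lies in no bag, so the decomposition is invalid.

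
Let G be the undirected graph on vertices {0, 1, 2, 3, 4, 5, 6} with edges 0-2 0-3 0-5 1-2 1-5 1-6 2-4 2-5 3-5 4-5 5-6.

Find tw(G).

A width-2 tree decomposition is:
Bags: B1 = {1, 2, 5}  B2 = {0, 2, 5}  B3 = {0, 3, 5}  B4 = {1, 5, 6}  B5 = {2, 4, 5}
Tree: B1–B2, B2–B3, B1–B4, B1–B5
Every bag has size at most 3, so the width is 3 − 1 = 2 and tw(G) ≤ 2. For the lower bound, the 3 vertices {0, 2, 5} are pairwise adjacent, and any tree decomposition puts a clique entirely inside one bag — forcing width ≥ 2. Hence tw(G) = 2 exactly.

2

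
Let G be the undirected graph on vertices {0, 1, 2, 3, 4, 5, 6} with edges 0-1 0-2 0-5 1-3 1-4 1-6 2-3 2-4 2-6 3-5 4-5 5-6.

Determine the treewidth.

3

A width-3 tree decomposition is:
Bags: B1 = {0, 1, 2, 5}  B2 = {1, 2, 4, 5}  B3 = {1, 2, 3, 5}  B4 = {1, 2, 5, 6}
Tree: B1–B2, B2–B3, B3–B4
Every bag has size at most 4, so the width is 4 − 1 = 3 and tw(G) ≤ 3. For the lower bound: the 4 vertex sets {0,1}, {4,5}, {2}, {3} are disjoint, each induces a connected subgraph, and every pair is joined by at least one edge of G. Contracting each set to a single vertex therefore yields K_{4} as a minor, and since treewidth is minor-monotone, tw(G) ≥ tw(K_{4}) = 3. Therefore the treewidth is 3.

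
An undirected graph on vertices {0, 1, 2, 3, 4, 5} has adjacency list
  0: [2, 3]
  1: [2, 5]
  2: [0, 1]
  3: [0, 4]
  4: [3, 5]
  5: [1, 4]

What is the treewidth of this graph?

2

A width-2 tree decomposition is:
Bags: B1 = {3, 4, 5}  B2 = {1, 3, 5}  B3 = {1, 2, 3}  B4 = {0, 2, 3}
Tree: B1–B2, B2–B3, B3–B4
Every bag has size at most 3, so the width is 3 − 1 = 2 and tw(G) ≤ 2. The edges 3–4–5–1–2–0–3 form a cycle, so G is not a tree and its treewidth is at least 2. Hence tw(G) = 2 exactly.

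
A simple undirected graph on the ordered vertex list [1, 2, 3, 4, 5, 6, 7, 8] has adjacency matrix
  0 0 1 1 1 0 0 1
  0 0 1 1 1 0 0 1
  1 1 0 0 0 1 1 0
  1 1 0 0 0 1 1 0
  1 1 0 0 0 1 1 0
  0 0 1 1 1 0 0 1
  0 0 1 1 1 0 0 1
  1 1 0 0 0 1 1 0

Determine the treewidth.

A width-4 tree decomposition is:
Bags: B1 = {1, 2, 3, 6, 7}  B2 = {1, 2, 6, 7, 8}  B3 = {1, 2, 4, 6, 7}  B4 = {1, 2, 5, 6, 7}
Tree: B1–B2, B2–B3, B3–B4
Every bag has size at most 5, so the width is 5 − 1 = 4 and tw(G) ≤ 4. For the lower bound: the 5 vertex sets {3,7}, {6,8}, {2,4}, {1}, {5} are disjoint, each induces a connected subgraph, and every pair is joined by at least one edge of G. Contracting each set to a single vertex therefore yields K_{5} as a minor, and since treewidth is minor-monotone, tw(G) ≥ tw(K_{5}) = 4. Therefore the treewidth is 4.

4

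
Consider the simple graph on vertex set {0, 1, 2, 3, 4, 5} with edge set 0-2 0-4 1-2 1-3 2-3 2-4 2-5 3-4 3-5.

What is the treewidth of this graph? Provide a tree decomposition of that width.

Treewidth 2.
One optimal decomposition is:
Bags: B1 = {2, 3, 4}  B2 = {1, 2, 3}  B3 = {0, 2, 4}  B4 = {2, 3, 5}
Tree: B1–B2, B1–B3, B2–B4

The largest bag has 3 vertices, giving width 2; this decomposition certifies tw(G) ≤ 2. For the lower bound, the 3 vertices {0, 2, 4} are pairwise adjacent, and any tree decomposition puts a clique entirely inside one bag — forcing width ≥ 2. Combining the bounds, tw(G) = 2.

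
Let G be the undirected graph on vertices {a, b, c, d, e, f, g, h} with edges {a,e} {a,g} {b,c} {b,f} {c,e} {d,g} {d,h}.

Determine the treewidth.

A width-1 tree decomposition is:
Bags: B1 = {d, h}  B2 = {d, g}  B3 = {a, g}  B4 = {a, e}  B5 = {c, e}  B6 = {b, c}  B7 = {b, f}
Tree: B1–B2, B2–B3, B3–B4, B4–B5, B5–B6, B6–B7
Each bag holds 2 vertices, so the decomposition has width 1, which upper-bounds the treewidth. Since G has at least one edge (e.g. h–d), it is not an edgeless graph, so tw(G) ≥ 1. The upper and lower bounds meet at 1, so that is the treewidth.

1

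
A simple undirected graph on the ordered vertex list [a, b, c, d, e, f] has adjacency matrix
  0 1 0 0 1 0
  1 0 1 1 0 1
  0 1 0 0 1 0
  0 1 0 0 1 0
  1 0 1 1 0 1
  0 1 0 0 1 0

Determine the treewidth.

A width-2 tree decomposition is:
Bags: B1 = {b, e, f}  B2 = {b, d, e}  B3 = {a, b, e}  B4 = {b, c, e}
Tree: B1–B2, B2–B3, B3–B4
Each bag holds 3 vertices, so the decomposition has width 2, which upper-bounds the treewidth. The edges f–b–d–e–f form a cycle, so G is not a tree and its treewidth is at least 2. Hence tw(G) = 2 exactly.

2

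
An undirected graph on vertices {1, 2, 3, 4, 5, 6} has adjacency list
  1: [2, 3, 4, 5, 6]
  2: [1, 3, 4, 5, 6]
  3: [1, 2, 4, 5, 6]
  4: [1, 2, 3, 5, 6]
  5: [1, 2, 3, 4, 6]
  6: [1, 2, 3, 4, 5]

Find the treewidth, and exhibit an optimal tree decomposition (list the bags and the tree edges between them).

With just one bag of size 6, the width is 6 − 1 = 5, so tw(G) ≤ 5. On the other hand G contains the 6-clique {1, 2, 3, 4, 5, 6}. A clique must lie in a single bag of any decomposition, so no decomposition can have width below 5. The upper and lower bounds meet at 5, so that is the treewidth.

Treewidth 5.
One optimal decomposition is:
Bags: B1 = {1, 2, 3, 4, 5, 6}
Tree: (single bag)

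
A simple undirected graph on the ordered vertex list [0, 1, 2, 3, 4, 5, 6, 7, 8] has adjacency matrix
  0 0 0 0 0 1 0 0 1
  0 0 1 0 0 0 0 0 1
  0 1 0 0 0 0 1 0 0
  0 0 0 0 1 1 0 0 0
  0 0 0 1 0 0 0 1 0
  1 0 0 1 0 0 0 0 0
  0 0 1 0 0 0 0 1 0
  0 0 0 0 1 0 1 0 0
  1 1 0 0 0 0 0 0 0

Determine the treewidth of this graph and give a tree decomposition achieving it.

The largest bag has 3 vertices, giving width 2; this decomposition certifies tw(G) ≤ 2. For the lower bound, G contains the cycle 2–1–8–0–5–3–4–7–6–2, so G is not a forest; only forests have treewidth ≤ 1, hence tw(G) ≥ 2. Therefore the treewidth is 2.

Treewidth 2.
One such decomposition:
Bags: B1 = {1, 2, 8}  B2 = {0, 2, 8}  B3 = {0, 2, 5}  B4 = {2, 3, 5}  B5 = {2, 3, 4}  B6 = {2, 4, 7}  B7 = {2, 6, 7}
Tree: B1–B2, B2–B3, B3–B4, B4–B5, B5–B6, B6–B7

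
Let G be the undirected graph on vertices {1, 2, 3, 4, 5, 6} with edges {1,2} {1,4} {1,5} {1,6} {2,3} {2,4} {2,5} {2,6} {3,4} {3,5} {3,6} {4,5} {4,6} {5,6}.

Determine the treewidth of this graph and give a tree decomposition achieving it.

The largest bag has 5 vertices, giving width 4; this decomposition certifies tw(G) ≤ 4. Conversely, {1, 2, 4, 5, 6} is a clique of size 5, and the vertices of any clique must share a bag in every tree decomposition; so some bag has ≥ 5 vertices and tw(G) ≥ 4. Combining the bounds, tw(G) = 4.

Treewidth 4.
Bags: B1 = {1, 2, 4, 5, 6}  B2 = {2, 3, 4, 5, 6}
Tree: B1–B2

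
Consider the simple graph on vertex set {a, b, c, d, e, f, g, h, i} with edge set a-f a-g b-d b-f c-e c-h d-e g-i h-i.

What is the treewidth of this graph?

A width-2 tree decomposition is:
Bags: B1 = {c, h, i}  B2 = {c, e, i}  B3 = {d, e, i}  B4 = {b, d, i}  B5 = {b, f, i}  B6 = {a, f, i}  B7 = {a, g, i}
Tree: B1–B2, B2–B3, B3–B4, B4–B5, B5–B6, B6–B7
The largest bag has 3 vertices, giving width 2; this decomposition certifies tw(G) ≤ 2. The edges i–h–c–e–d–b–f–a–g–i form a cycle, so G is not a tree and its treewidth is at least 2. Therefore the treewidth is 2.

2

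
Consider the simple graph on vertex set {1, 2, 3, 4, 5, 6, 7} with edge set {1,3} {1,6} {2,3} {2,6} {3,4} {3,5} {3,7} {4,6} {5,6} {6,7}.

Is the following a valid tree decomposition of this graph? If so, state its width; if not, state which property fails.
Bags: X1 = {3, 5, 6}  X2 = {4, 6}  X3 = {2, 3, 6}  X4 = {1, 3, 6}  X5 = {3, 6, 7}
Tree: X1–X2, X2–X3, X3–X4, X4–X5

A tree decomposition must satisfy three properties: every vertex lies in some bag; for every edge, both endpoints lie together in some bag; and for every vertex, the bags containing it form a connected subtree. Here edge (3,4) lies in no bag, so the decomposition is invalid.

No — edge (3,4) lies in no bag.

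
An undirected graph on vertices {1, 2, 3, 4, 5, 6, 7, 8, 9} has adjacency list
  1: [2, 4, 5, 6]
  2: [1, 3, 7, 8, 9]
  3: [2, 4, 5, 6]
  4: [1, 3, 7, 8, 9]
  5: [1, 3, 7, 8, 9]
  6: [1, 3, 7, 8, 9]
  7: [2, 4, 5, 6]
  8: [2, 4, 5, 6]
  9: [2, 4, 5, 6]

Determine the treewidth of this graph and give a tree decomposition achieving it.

Treewidth 4.
Bags: B1 = {2, 4, 5, 6, 8}  B2 = {2, 4, 5, 6, 7}  B3 = {2, 4, 5, 6, 9}  B4 = {1, 2, 4, 5, 6}  B5 = {2, 3, 4, 5, 6}
Tree: B1–B2, B2–B3, B3–B4, B4–B5

The largest bag has 5 vertices, giving width 4; this decomposition certifies tw(G) ≤ 4. For the lower bound: the 5 vertex sets {6,8}, {2,7}, {5,9}, {4}, {1} are disjoint, each induces a connected subgraph, and every pair is joined by at least one edge of G. Contracting each set to a single vertex therefore yields K_{5} as a minor, and since treewidth is minor-monotone, tw(G) ≥ tw(K_{5}) = 4. Combining the bounds, tw(G) = 4.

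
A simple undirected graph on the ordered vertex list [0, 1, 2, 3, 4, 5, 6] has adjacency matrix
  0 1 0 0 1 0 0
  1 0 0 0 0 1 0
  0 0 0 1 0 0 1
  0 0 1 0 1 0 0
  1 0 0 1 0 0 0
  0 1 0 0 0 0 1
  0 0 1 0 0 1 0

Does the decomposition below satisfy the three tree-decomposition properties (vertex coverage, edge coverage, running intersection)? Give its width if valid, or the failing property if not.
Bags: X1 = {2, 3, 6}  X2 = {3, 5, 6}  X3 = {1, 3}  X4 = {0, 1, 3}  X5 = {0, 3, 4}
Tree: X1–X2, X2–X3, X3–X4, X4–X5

A tree decomposition must satisfy three properties: every vertex lies in some bag; for every edge, both endpoints lie together in some bag; and for every vertex, the bags containing it form a connected subtree. Here edge (5,1) lies in no bag, so the decomposition is invalid.

No — edge (5,1) lies in no bag.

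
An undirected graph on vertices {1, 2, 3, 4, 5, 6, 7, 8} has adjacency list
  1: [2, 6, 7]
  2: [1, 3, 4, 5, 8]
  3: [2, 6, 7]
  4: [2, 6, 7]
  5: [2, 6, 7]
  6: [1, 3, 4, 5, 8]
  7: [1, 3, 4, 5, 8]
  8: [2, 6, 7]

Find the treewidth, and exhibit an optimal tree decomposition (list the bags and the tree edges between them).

Each bag holds 4 vertices, so the decomposition has width 3, which upper-bounds the treewidth. For the lower bound: the 4 vertex sets {2,5}, {7,8}, {6}, {3} are disjoint, each induces a connected subgraph, and every pair is joined by at least one edge of G. Contracting each set to a single vertex therefore yields K_{4} as a minor, and since treewidth is minor-monotone, tw(G) ≥ tw(K_{4}) = 3. The upper and lower bounds meet at 3, so that is the treewidth.

Treewidth 3.
One such decomposition:
Bags: B1 = {2, 5, 6, 7}  B2 = {2, 6, 7, 8}  B3 = {2, 3, 6, 7}  B4 = {2, 4, 6, 7}  B5 = {1, 2, 6, 7}
Tree: B1–B2, B2–B3, B3–B4, B4–B5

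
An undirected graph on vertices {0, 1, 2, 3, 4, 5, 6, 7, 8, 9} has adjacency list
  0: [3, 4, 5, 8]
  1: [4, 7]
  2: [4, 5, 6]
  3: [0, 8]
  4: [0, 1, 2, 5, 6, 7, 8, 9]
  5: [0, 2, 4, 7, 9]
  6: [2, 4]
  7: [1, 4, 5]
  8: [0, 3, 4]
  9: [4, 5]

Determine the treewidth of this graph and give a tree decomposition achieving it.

Each bag holds 3 vertices, so the decomposition has width 2, which upper-bounds the treewidth. For the lower bound, the 3 vertices {0, 3, 8} are pairwise adjacent, and any tree decomposition puts a clique entirely inside one bag — forcing width ≥ 2. Therefore the treewidth is 2.

Treewidth 2.
Bags: B1 = {0, 4, 5}  B2 = {4, 5, 7}  B3 = {2, 4, 5}  B4 = {2, 4, 6}  B5 = {1, 4, 7}  B6 = {0, 4, 8}  B7 = {0, 3, 8}  B8 = {4, 5, 9}
Tree: B1–B2, B2–B3, B3–B4, B2–B5, B1–B6, B6–B7, B2–B8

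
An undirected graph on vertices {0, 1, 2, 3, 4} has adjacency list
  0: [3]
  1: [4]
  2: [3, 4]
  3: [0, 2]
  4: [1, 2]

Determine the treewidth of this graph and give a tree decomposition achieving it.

Treewidth 1.
Bags: B1 = {0, 3}  B2 = {2, 3}  B3 = {2, 4}  B4 = {1, 4}
Tree: B1–B2, B2–B3, B3–B4

The largest bag has 2 vertices, giving width 1; this decomposition certifies tw(G) ≤ 1. Since G has at least one edge (e.g. 0–3), it is not an edgeless graph, so tw(G) ≥ 1. Therefore the treewidth is 1.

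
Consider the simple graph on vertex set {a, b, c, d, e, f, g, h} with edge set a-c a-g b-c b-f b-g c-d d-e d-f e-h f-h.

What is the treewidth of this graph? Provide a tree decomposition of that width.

Treewidth 2.
One optimal decomposition is:
Bags: B1 = {e, f, h}  B2 = {d, e, f}  B3 = {b, d, f}  B4 = {b, c, d}  B5 = {b, c, g}  B6 = {a, c, g}
Tree: B1–B2, B2–B3, B3–B4, B4–B5, B5–B6

Every bag has size at most 3, so the width is 3 − 1 = 2 and tw(G) ≤ 2. Since h–e–d–f–h is a cycle in G, G is not acyclic. Forests are exactly the graphs of treewidth ≤ 1, so tw(G) ≥ 2. Combining the bounds, tw(G) = 2.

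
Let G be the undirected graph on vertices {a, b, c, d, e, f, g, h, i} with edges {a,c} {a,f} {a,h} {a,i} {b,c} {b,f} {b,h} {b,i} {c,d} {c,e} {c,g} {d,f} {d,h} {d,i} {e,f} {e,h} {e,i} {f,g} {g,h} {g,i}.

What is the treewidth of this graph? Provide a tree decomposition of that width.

Treewidth 4.
One such decomposition:
Bags: B1 = {c, f, g, h, i}  B2 = {a, c, f, h, i}  B3 = {c, e, f, h, i}  B4 = {b, c, f, h, i}  B5 = {c, d, f, h, i}
Tree: B1–B2, B2–B3, B3–B4, B4–B5

Each bag holds 5 vertices, so the decomposition has width 4, which upper-bounds the treewidth. For the lower bound: the 5 vertex sets {c,g}, {a,i}, {e,h}, {f}, {b} are disjoint, each induces a connected subgraph, and every pair is joined by at least one edge of G. Contracting each set to a single vertex therefore yields K_{5} as a minor, and since treewidth is minor-monotone, tw(G) ≥ tw(K_{5}) = 4. Therefore the treewidth is 4.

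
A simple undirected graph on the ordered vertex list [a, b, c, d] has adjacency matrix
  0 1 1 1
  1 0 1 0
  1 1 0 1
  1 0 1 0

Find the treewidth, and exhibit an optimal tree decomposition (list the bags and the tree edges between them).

Treewidth 2.
One such decomposition:
Bags: B1 = {a, c, d}  B2 = {a, b, c}
Tree: B1–B2

The largest bag has 3 vertices, giving width 2; this decomposition certifies tw(G) ≤ 2. For the lower bound, the 3 vertices {a, c, d} are pairwise adjacent, and any tree decomposition puts a clique entirely inside one bag — forcing width ≥ 2. Combining the bounds, tw(G) = 2.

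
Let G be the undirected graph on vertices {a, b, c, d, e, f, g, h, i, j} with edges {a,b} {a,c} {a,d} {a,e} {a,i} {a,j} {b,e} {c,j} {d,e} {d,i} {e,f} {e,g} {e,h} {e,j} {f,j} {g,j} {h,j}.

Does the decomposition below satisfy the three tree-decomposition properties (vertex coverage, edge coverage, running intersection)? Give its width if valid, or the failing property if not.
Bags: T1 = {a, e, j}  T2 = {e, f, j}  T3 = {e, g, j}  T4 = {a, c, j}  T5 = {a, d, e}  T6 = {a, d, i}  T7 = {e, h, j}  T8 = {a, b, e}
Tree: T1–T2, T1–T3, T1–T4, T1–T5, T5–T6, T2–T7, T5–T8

Yes; width 2.

Checking the three conditions: (i) the bags cover all of {a, b, c, d, e, f, g, h, i, j}; (ii) for each edge, some bag contains both endpoints; (iii) the bags containing any fixed vertex form a subtree. All hold, so the decomposition is valid with width 3 − 1 = 2.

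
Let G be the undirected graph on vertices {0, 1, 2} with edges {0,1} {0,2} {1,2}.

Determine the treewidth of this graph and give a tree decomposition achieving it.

With just one bag of size 3, the width is 3 − 1 = 2, so tw(G) ≤ 2. Conversely, {0, 1, 2} is a clique of size 3, and the vertices of any clique must share a bag in every tree decomposition; so some bag has ≥ 3 vertices and tw(G) ≥ 2. Therefore the treewidth is 2.

Treewidth 2.
Bags: B1 = {0, 1, 2}
Tree: (single bag)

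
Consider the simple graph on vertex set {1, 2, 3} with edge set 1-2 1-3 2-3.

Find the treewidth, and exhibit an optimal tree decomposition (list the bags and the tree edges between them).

With just one bag of size 3, the width is 3 − 1 = 2, so tw(G) ≤ 2. Conversely, {1, 2, 3} is a clique of size 3, and the vertices of any clique must share a bag in every tree decomposition; so some bag has ≥ 3 vertices and tw(G) ≥ 2. Combining the bounds, tw(G) = 2.

Treewidth 2.
Bags: B1 = {1, 2, 3}
Tree: (single bag)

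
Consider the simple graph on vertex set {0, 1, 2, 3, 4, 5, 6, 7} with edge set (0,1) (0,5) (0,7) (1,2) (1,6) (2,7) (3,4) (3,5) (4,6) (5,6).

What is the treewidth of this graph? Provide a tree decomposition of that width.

Treewidth 2.
Bags: B1 = {3, 4, 6}  B2 = {3, 5, 6}  B3 = {1, 5, 6}  B4 = {0, 1, 5}  B5 = {0, 1, 2}  B6 = {0, 2, 7}
Tree: B1–B2, B2–B3, B3–B4, B4–B5, B5–B6

The largest bag has 3 vertices, giving width 2; this decomposition certifies tw(G) ≤ 2. The edges 4–3–5–6–4 form a cycle, so G is not a tree and its treewidth is at least 2. Therefore the treewidth is 2.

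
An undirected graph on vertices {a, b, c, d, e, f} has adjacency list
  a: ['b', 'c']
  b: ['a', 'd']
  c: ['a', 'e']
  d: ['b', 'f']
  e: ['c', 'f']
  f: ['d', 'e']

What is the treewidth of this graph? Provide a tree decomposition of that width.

Treewidth 2.
One such decomposition:
Bags: B1 = {c, e, f}  B2 = {a, c, f}  B3 = {a, b, f}  B4 = {b, d, f}
Tree: B1–B2, B2–B3, B3–B4

Every bag has size at most 3, so the width is 3 − 1 = 2 and tw(G) ≤ 2. For the lower bound, G contains the cycle f–e–c–a–b–d–f, so G is not a forest; only forests have treewidth ≤ 1, hence tw(G) ≥ 2. Hence tw(G) = 2 exactly.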